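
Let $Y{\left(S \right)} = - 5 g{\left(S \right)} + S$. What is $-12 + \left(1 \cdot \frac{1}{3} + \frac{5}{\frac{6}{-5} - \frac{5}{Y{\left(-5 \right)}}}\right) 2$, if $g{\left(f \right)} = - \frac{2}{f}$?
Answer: $- \frac{1628}{51} \approx -31.922$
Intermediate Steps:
$Y{\left(S \right)} = S + \frac{10}{S}$ ($Y{\left(S \right)} = - 5 \left(- \frac{2}{S}\right) + S = \frac{10}{S} + S = S + \frac{10}{S}$)
$-12 + \left(1 \cdot \frac{1}{3} + \frac{5}{\frac{6}{-5} - \frac{5}{Y{\left(-5 \right)}}}\right) 2 = -12 + \left(1 \cdot \frac{1}{3} + \frac{5}{\frac{6}{-5} - \frac{5}{-5 + \frac{10}{-5}}}\right) 2 = -12 + \left(1 \cdot \frac{1}{3} + \frac{5}{6 \left(- \frac{1}{5}\right) - \frac{5}{-5 + 10 \left(- \frac{1}{5}\right)}}\right) 2 = -12 + \left(\frac{1}{3} + \frac{5}{- \frac{6}{5} - \frac{5}{-5 - 2}}\right) 2 = -12 + \left(\frac{1}{3} + \frac{5}{- \frac{6}{5} - \frac{5}{-7}}\right) 2 = -12 + \left(\frac{1}{3} + \frac{5}{- \frac{6}{5} - - \frac{5}{7}}\right) 2 = -12 + \left(\frac{1}{3} + \frac{5}{- \frac{6}{5} + \frac{5}{7}}\right) 2 = -12 + \left(\frac{1}{3} + \frac{5}{- \frac{17}{35}}\right) 2 = -12 + \left(\frac{1}{3} + 5 \left(- \frac{35}{17}\right)\right) 2 = -12 + \left(\frac{1}{3} - \frac{175}{17}\right) 2 = -12 - \frac{1016}{51} = - \frac{1628}{51}$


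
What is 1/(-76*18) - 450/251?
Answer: -615851/343368 ≈ -1.7936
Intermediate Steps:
1/(-76*18) - 450/251 = -1/76*1/18 - 450*1/251 = -1/1368 - 450/251 = -615851/343368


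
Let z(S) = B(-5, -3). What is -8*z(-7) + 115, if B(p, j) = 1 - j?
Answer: 83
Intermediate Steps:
z(S) = 4 (z(S) = 1 - 1*(-3) = 1 + 3 = 4)
-8*z(-7) + 115 = -8*4 + 115 = -32 + 115 = 83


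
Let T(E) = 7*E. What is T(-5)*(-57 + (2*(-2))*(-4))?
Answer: 1435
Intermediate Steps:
T(-5)*(-57 + (2*(-2))*(-4)) = (7*(-5))*(-57 + (2*(-2))*(-4)) = -35*(-57 - 4*(-4)) = -35*(-57 + 16) = -35*(-41) = 1435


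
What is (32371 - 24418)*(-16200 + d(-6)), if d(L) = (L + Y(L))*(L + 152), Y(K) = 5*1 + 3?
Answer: -126516324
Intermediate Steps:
Y(K) = 8 (Y(K) = 5 + 3 = 8)
d(L) = (8 + L)*(152 + L) (d(L) = (L + 8)*(L + 152) = (8 + L)*(152 + L))
(32371 - 24418)*(-16200 + d(-6)) = (32371 - 24418)*(-16200 + (1216 + (-6)² + 160*(-6))) = 7953*(-16200 + (1216 + 36 - 960)) = 7953*(-16200 + 292) = 7953*(-15908) = -126516324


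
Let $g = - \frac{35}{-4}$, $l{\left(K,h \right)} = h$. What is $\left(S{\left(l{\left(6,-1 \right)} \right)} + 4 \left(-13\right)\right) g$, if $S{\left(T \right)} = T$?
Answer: $- \frac{1855}{4} \approx -463.75$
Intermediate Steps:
$g = \frac{35}{4}$ ($g = \left(-35\right) \left(- \frac{1}{4}\right) = \frac{35}{4} \approx 8.75$)
$\left(S{\left(l{\left(6,-1 \right)} \right)} + 4 \left(-13\right)\right) g = \left(-1 + 4 \left(-13\right)\right) \frac{35}{4} = \left(-1 - 52\right) \frac{35}{4} = \left(-53\right) \frac{35}{4} = - \frac{1855}{4}$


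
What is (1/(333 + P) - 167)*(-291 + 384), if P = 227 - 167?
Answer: -2034530/131 ≈ -15531.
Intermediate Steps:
P = 60
(1/(333 + P) - 167)*(-291 + 384) = (1/(333 + 60) - 167)*(-291 + 384) = (1/393 - 167)*93 = -65630/393*93 = -2034530/131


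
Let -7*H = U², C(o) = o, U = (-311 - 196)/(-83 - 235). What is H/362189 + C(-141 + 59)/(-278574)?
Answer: 1163984282341/3967853339900436 ≈ 0.00029335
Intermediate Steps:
U = 169/106 (U = -507/(-318) = -507*(-1/318) = 169/106 ≈ 1.5943)
H = -28561/78652 (H = -(169/106)²/7 = -⅐*28561/11236 = -28561/78652 ≈ -0.36313)
H/362189 + C(-141 + 59)/(-278574) = -28561/78652/362189 + (-141 + 59)/(-278574) = -28561/78652*1/362189 - 82*(-1/278574) = -28561/28486889228 + 41/139287 = 1163984282341/3967853339900436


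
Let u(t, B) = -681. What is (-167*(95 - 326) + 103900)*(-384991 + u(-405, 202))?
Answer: -54949389544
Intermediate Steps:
(-167*(95 - 326) + 103900)*(-384991 + u(-405, 202)) = (-167*(95 - 326) + 103900)*(-384991 - 681) = (-167*(-231) + 103900)*(-385672) = (38577 + 103900)*(-385672) = 142477*(-385672) = -54949389544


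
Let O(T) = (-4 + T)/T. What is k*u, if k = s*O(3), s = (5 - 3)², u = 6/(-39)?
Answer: 8/39 ≈ 0.20513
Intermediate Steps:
u = -2/13 (u = 6*(-1/39) = -2/13 ≈ -0.15385)
O(T) = (-4 + T)/T
s = 4 (s = 2² = 4)
k = -4/3 (k = 4*((-4 + 3)/3) = 4*((⅓)*(-1)) = 4*(-⅓) = -4/3 ≈ -1.3333)
k*u = -4/3*(-2/13) = 8/39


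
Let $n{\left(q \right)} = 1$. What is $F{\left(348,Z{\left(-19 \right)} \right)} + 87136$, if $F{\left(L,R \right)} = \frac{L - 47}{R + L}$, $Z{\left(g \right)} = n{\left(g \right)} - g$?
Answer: $\frac{32066349}{368} \approx 87137.0$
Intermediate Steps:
$Z{\left(g \right)} = 1 - g$
$F{\left(L,R \right)} = \frac{-47 + L}{L + R}$
$F{\left(348,Z{\left(-19 \right)} \right)} + 87136 = \frac{-47 + 348}{348 + \left(1 - -19\right)} + 87136 = \frac{1}{348 + \left(1 + 19\right)} 301 + 87136 = \frac{1}{348 + 20} \cdot 301 + 87136 = \frac{1}{368} \cdot 301 + 87136 = \frac{301}{368} + 87136 = \frac{32066349}{368}$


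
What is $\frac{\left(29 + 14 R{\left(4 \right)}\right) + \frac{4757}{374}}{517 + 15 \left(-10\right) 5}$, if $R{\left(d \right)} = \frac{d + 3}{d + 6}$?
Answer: $- \frac{96341}{435710} \approx -0.22111$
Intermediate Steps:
$R{\left(d \right)} = \frac{3 + d}{6 + d}$
$\frac{\left(29 + 14 R{\left(4 \right)}\right) + \frac{4757}{374}}{517 + 15 \left(-10\right) 5} = \frac{\left(29 + 14 \frac{3 + 4}{6 + 4}\right) + \frac{4757}{374}}{517 + 15 \left(-10\right) 5} = \frac{\left(29 + 14 \cdot \frac{1}{10} \cdot 7\right) + 4757 \cdot \frac{1}{374}}{517 - 750} = \frac{\left(29 + 14 \cdot \frac{1}{10} \cdot 7\right) + \frac{4757}{374}}{517 - 750} = \frac{\left(29 + 14 \cdot \frac{7}{10}\right) + \frac{4757}{374}}{-233} = \left(\left(29 + \frac{49}{5}\right) + \frac{4757}{374}\right) \left(- \frac{1}{233}\right) = \left(\frac{194}{5} + \frac{4757}{374}\right) \left(- \frac{1}{233}\right) = \frac{96341}{1870} \left(- \frac{1}{233}\right) = - \frac{96341}{435710}$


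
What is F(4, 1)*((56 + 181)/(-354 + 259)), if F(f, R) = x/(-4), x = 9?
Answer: 2133/380 ≈ 5.6132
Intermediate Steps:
F(f, R) = -9/4 (F(f, R) = 9/(-4) = 9*(-¼) = -9/4)
F(4, 1)*((56 + 181)/(-354 + 259)) = -9*(56 + 181)/(4*(-354 + 259)) = -2133/(4*(-95)) = -2133*(-1)/(4*95) = -9/4*(-237/95) = 2133/380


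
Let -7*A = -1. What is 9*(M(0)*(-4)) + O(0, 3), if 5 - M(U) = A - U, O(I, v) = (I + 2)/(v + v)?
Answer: -3665/21 ≈ -174.52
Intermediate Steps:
A = 1/7 (A = -1/7*(-1) = 1/7 ≈ 0.14286)
O(I, v) = (2 + I)/(2*v) (O(I, v) = (2 + I)/((2*v)) = (2 + I)*(1/(2*v)) = (2 + I)/(2*v))
M(U) = 34/7 + U (M(U) = 5 - (1/7 - U) = 5 + (-1/7 + U) = 34/7 + U)
9*(M(0)*(-4)) + O(0, 3) = 9*((34/7 + 0)*(-4)) + (1/2)*(2 + 0)/3 = 9*((34/7)*(-4)) + (1/2)*(1/3)*2 = 9*(-136/7) + 1/3 = -1224/7 + 1/3 = -3665/21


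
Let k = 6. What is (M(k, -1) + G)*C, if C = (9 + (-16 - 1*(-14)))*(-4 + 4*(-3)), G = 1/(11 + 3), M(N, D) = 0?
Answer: -8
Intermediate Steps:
G = 1/14 ≈ 0.071429
C = -112 (C = (9 + (-16 + 14))*(-4 - 12) = (9 - 2)*(-16) = 7*(-16) = -112)
(M(k, -1) + G)*C = (0 + 1/14)*(-112) = (1/14)*(-112) = -8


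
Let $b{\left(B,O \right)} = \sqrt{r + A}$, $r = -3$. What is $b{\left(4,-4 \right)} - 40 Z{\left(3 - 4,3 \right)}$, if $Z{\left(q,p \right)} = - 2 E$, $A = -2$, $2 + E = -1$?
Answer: $-240 + i \sqrt{5} \approx -240.0 + 2.2361 i$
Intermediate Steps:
$E = -3$ ($E = -2 - 1 = -3$)
$Z{\left(q,p \right)} = 6$ ($Z{\left(q,p \right)} = \left(-2\right) \left(-3\right) = 6$)
$b{\left(B,O \right)} = i \sqrt{5}$ ($b{\left(B,O \right)} = \sqrt{-3 - 2} = \sqrt{-5} = i \sqrt{5}$)
$b{\left(4,-4 \right)} - 40 Z{\left(3 - 4,3 \right)} = i \sqrt{5} - 240 = -240 + i \sqrt{5}$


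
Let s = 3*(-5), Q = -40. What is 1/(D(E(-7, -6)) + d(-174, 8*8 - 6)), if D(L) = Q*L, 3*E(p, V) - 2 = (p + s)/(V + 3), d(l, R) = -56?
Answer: -9/1624 ≈ -0.0055419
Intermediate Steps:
s = -15
E(p, V) = ⅔ + (-15 + p)/(3*(3 + V)) (E(p, V) = ⅔ + ((p - 15)/(V + 3))/3 = ⅔ + ((-15 + p)/(3 + V))/3 = ⅔ + (-15 + p)/(3*(3 + V)))
D(L) = -40*L
1/(D(E(-7, -6)) + d(-174, 8*8 - 6)) = 1/(-40*(-9 - 7 + 2*(-6))/(3*(3 - 6)) - 56) = 1/(-40*(-9 - 7 - 12)/(3*(-3)) - 56) = 1/(-40*(-1)*(-28)/(3*3) - 56) = 1/(-40*28/9 - 56) = 1/(-1120/9 - 56) = 1/(-1624/9) = -9/1624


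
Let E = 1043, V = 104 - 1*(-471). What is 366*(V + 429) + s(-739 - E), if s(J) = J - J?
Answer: 367464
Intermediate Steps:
V = 575 (V = 104 + 471 = 575)
s(J) = 0
366*(V + 429) + s(-739 - E) = 366*(575 + 429) + 0 = 366*1004 + 0 = 367464 + 0 = 367464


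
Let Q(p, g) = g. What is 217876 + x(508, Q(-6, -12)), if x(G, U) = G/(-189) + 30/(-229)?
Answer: 9429769154/43281 ≈ 2.1787e+5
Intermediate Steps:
x(G, U) = -30/229 - G/189 (x(G, U) = G*(-1/189) + 30*(-1/229) = -G/189 - 30/229 = -30/229 - G/189)
217876 + x(508, Q(-6, -12)) = 217876 + (-30/229 - 1/189*508) = 217876 + (-30/229 - 508/189) = 217876 - 122002/43281 = 9429769154/43281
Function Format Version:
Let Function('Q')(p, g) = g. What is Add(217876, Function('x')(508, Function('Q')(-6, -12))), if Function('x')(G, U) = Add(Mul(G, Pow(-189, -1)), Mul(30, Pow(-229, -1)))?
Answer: Rational(9429769154, 43281) ≈ 2.1787e+5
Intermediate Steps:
Function('x')(G, U) = Add(Rational(-30, 229), Mul(Rational(-1, 189), G)) (Function('x')(G, U) = Add(Mul(G, Rational(-1, 189)), Mul(30, Rational(-1, 229))) = Add(Mul(Rational(-1, 189), G), Rational(-30, 229)) = Add(Rational(-30, 229), Mul(Rational(-1, 189), G)))
Add(217876, Function('x')(508, Function('Q')(-6, -12))) = Add(217876, Add(Rational(-30, 229), Mul(Rational(-1, 189), 508))) = Add(217876, Add(Rational(-30, 229), Rational(-508, 189))) = Add(217876, Rational(-122002, 43281)) = Rational(9429769154, 43281)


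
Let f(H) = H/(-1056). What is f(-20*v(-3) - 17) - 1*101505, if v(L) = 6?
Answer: -107189143/1056 ≈ -1.0150e+5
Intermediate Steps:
f(H) = -H/1056 (f(H) = H*(-1/1056) = -H/1056)
f(-20*v(-3) - 17) - 1*101505 = -(-20*6 - 17)/1056 - 1*101505 = -(-120 - 17)/1056 - 101505 = -1/1056*(-137) - 101505 = 137/1056 - 101505 = -107189143/1056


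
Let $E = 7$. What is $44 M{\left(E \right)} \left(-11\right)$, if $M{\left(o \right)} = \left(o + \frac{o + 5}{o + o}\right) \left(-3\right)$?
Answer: $\frac{79860}{7} \approx 11409.0$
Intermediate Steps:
$M{\left(o \right)} = - 3 o - \frac{3 \left(5 + o\right)}{2 o}$ ($M{\left(o \right)} = \left(o + \frac{5 + o}{2 o}\right) \left(-3\right) = - 3 o - \frac{3 \left(5 + o\right)}{2 o}$)
$44 M{\left(E \right)} \left(-11\right) = 44 \left(- \frac{3}{2} - 21 - \frac{15}{2 \cdot 7}\right) \left(-11\right) = 44 \left(- \frac{3}{2} - 21 - \frac{15}{14}\right) \left(-11\right) = 44 \left(- \frac{165}{7}\right) \left(-11\right) = \left(- \frac{7260}{7}\right) \left(-11\right) = \frac{79860}{7}$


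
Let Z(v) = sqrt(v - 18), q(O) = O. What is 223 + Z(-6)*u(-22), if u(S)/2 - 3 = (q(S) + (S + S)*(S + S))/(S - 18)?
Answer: 223 - 897*I*sqrt(6)/5 ≈ 223.0 - 439.44*I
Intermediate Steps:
u(S) = 6 + 2*(S + 4*S**2)/(-18 + S) (u(S) = 6 + 2*((S + (S + S)*(S + S))/(S - 18)) = 6 + 2*((S + (2*S)*(2*S))/(-18 + S)) = 6 + 2*((S + 4*S**2)/(-18 + S)) = 6 + 2*(S + 4*S**2)/(-18 + S))
Z(v) = sqrt(-18 + v)
223 + Z(-6)*u(-22) = 223 + sqrt(-18 - 6)*(4*(-27 + 2*(-22) + 2*(-22)**2)/(-18 - 22)) = 223 + sqrt(-24)*(4*(-27 - 44 + 2*484)/(-40)) = 223 + (2*I*sqrt(6))*(4*(-1/40)*(-27 - 44 + 968)) = 223 + (2*I*sqrt(6))*(4*(-1/40)*897) = 223 + (2*I*sqrt(6))*(-897/10) = 223 - 897*I*sqrt(6)/5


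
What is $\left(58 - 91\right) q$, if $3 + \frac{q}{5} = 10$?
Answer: $-1155$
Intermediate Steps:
$q = 35$ ($q = -15 + 5 \cdot 10 = -15 + 50 = 35$)
$\left(58 - 91\right) q = \left(58 - 91\right) 35 = \left(-33\right) 35 = -1155$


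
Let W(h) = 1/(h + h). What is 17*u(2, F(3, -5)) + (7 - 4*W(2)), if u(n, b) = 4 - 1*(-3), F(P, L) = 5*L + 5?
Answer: 125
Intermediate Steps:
W(h) = 1/(2*h)
F(P, L) = 5 + 5*L
u(n, b) = 7 (u(n, b) = 4 + 3 = 7)
17*u(2, F(3, -5)) + (7 - 4*W(2)) = 17*7 + (7 - 2/2) = 119 + (7 - 2/2) = 119 + (7 - 4*¼) = 119 + (7 - 1) = 119 + 6 = 125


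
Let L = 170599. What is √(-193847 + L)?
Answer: 4*I*√1453 ≈ 152.47*I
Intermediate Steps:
√(-193847 + L) = √(-193847 + 170599) = √(-23248) = 4*I*√1453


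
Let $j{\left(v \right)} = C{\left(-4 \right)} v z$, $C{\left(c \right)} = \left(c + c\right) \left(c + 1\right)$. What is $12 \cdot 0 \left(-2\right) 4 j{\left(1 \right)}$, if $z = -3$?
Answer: $0$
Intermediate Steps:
$C{\left(c \right)} = 2 c \left(1 + c\right)$
$j{\left(v \right)} = - 72 v$ ($j{\left(v \right)} = 2 \left(-4\right) \left(1 - 4\right) v \left(-3\right) = 2 \left(-4\right) \left(-3\right) v \left(-3\right) = 24 v \left(-3\right) = - 72 v$)
$12 \cdot 0 \left(-2\right) 4 j{\left(1 \right)} = 12 \cdot 0 \left(-2\right) 4 \left(\left(-72\right) 1\right) = 12 \cdot 0 \cdot 4 \left(-72\right) = 12 \cdot 0 \left(-72\right) = 0 \left(-72\right) = 0$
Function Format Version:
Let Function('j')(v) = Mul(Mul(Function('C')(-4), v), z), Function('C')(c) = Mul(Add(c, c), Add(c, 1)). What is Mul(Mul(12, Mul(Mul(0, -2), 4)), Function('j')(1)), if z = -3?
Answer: 0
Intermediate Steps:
Function('C')(c) = Mul(2, c, Add(1, c)) (Function('C')(c) = Mul(Mul(2, c), Add(1, c)) = Mul(2, c, Add(1, c)))
Function('j')(v) = Mul(-72, v) (Function('j')(v) = Mul(Mul(Mul(2, -4, Add(1, -4)), v), -3) = Mul(Mul(Mul(2, -4, -3), v), -3) = Mul(Mul(24, v), -3) = Mul(-72, v))
Mul(Mul(12, Mul(Mul(0, -2), 4)), Function('j')(1)) = Mul(Mul(12, Mul(Mul(0, -2), 4)), Mul(-72, 1)) = Mul(Mul(12, Mul(0, 4)), -72) = Mul(Mul(12, 0), -72) = Mul(0, -72) = 0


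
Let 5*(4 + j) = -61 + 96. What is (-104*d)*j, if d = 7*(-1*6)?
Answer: 13104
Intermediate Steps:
j = 3 (j = -4 + (-61 + 96)/5 = -4 + (⅕)*35 = -4 + 7 = 3)
d = -42 (d = 7*(-6) = -42)
(-104*d)*j = -104*(-42)*3 = 4368*3 = 13104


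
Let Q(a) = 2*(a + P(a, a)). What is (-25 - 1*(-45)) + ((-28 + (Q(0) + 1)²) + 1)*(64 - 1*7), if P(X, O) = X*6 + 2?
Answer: -94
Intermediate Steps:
P(X, O) = 2 + 6*X (P(X, O) = 6*X + 2 = 2 + 6*X)
Q(a) = 4 + 14*a (Q(a) = 2*(a + (2 + 6*a)) = 2*(2 + 7*a) = 4 + 14*a)
(-25 - 1*(-45)) + ((-28 + (Q(0) + 1)²) + 1)*(64 - 1*7) = (-25 - 1*(-45)) + ((-28 + ((4 + 14*0) + 1)²) + 1)*(64 - 1*7) = (-25 + 45) + ((-28 + ((4 + 0) + 1)²) + 1)*(64 - 7) = 20 + ((-28 + (4 + 1)²) + 1)*57 = 20 + ((-28 + 5²) + 1)*57 = 20 + ((-28 + 25) + 1)*57 = 20 + (-3 + 1)*57 = 20 - 2*57 = 20 - 114 = -94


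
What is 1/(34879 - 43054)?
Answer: -1/8175 ≈ -0.00012232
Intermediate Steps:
1/(34879 - 43054) = 1/(-8175) = -1/8175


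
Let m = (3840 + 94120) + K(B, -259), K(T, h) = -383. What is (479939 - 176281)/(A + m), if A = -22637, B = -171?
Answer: 151829/37470 ≈ 4.0520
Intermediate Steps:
m = 97577 (m = (3840 + 94120) - 383 = 97960 - 383 = 97577)
(479939 - 176281)/(A + m) = (479939 - 176281)/(-22637 + 97577) = 303658/74940 = 303658*(1/74940) = 151829/37470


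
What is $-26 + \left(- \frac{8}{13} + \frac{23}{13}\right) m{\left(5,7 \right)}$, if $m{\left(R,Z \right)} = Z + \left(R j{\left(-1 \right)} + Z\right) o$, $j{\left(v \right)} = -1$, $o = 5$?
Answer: $- \frac{83}{13} \approx -6.3846$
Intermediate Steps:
$m{\left(R,Z \right)} = - 5 R + 6 Z$ ($m{\left(R,Z \right)} = Z + \left(R \left(-1\right) + Z\right) 5 = Z + \left(- R + Z\right) 5 = Z + \left(Z - R\right) 5 = Z - \left(- 5 Z + 5 R\right) = - 5 R + 6 Z$)
$-26 + \left(- \frac{8}{13} + \frac{23}{13}\right) m{\left(5,7 \right)} = -26 + \left(- \frac{8}{13} + \frac{23}{13}\right) \left(\left(-5\right) 5 + 6 \cdot 7\right) = -26 + \left(\left(-8\right) \frac{1}{13} + 23 \cdot \frac{1}{13}\right) \left(-25 + 42\right) = -26 + \left(- \frac{8}{13} + \frac{23}{13}\right) 17 = -26 + \frac{15}{13} \cdot 17 = -26 + \frac{255}{13} = - \frac{83}{13}$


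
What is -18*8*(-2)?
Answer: 288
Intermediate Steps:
-18*8*(-2) = -144*(-2) = 288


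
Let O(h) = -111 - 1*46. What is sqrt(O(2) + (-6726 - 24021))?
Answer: 2*I*sqrt(7726) ≈ 175.8*I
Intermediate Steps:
O(h) = -157 (O(h) = -111 - 46 = -157)
sqrt(O(2) + (-6726 - 24021)) = sqrt(-157 + (-6726 - 24021)) = sqrt(-157 - 30747) = sqrt(-30904) = 2*I*sqrt(7726)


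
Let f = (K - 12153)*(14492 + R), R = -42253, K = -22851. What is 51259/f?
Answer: 51259/971746044 ≈ 5.2749e-5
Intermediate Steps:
f = 971746044 (f = (-22851 - 12153)*(14492 - 42253) = -35004*(-27761) = 971746044)
51259/f = 51259/971746044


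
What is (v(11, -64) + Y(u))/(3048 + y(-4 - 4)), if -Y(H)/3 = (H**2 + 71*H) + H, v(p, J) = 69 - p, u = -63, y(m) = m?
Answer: 1759/3040 ≈ 0.57862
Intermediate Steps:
Y(H) = -216*H - 3*H**2 (Y(H) = -3*((H**2 + 71*H) + H) = -3*(H**2 + 72*H) = -216*H - 3*H**2)
(v(11, -64) + Y(u))/(3048 + y(-4 - 4)) = ((69 - 1*11) - 3*(-63)*(72 - 63))/(3048 + (-4 - 4)) = ((69 - 11) - 3*(-63)*9)/(3048 - 8) = (58 + 1701)/3040 = 1759*(1/3040) = 1759/3040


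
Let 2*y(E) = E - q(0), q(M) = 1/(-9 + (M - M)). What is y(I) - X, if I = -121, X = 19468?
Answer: -175756/9 ≈ -19528.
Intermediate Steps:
q(M) = -⅑ (q(M) = 1/(-9 + 0) = 1/(-9) = -⅑)
y(E) = 1/18 + E/2 (y(E) = (E - 1*(-⅑))/2 = (E + ⅑)/2 = (⅑ + E)/2 = 1/18 + E/2)
y(I) - X = (1/18 + (½)*(-121)) - 1*19468 = (1/18 - 121/2) - 19468 = -544/9 - 19468 = -175756/9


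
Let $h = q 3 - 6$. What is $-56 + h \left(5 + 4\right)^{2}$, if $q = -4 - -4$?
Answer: $-542$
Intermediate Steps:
$q = 0$ ($q = -4 + 4 = 0$)
$h = -6$ ($h = 0 \cdot 3 - 6 = 0 - 6 = -6$)
$-56 + h \left(5 + 4\right)^{2} = -56 - 6 \left(5 + 4\right)^{2} = -56 - 6 \cdot 9^{2} = -56 - 486 = -542$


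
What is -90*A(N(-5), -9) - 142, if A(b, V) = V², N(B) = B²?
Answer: -7432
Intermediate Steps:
-90*A(N(-5), -9) - 142 = -90*(-9)² - 142 = -90*81 - 142 = -7290 - 142 = -7432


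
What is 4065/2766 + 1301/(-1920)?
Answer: 701039/885120 ≈ 0.79203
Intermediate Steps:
4065/2766 + 1301/(-1920) = 4065*(1/2766) + 1301*(-1/1920) = 1355/922 - 1301/1920 = 701039/885120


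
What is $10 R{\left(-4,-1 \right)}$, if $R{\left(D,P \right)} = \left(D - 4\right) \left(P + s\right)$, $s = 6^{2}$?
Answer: $-2800$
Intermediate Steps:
$s = 36$
$R{\left(D,P \right)} = \left(-4 + D\right) \left(36 + P\right)$ ($R{\left(D,P \right)} = \left(D - 4\right) \left(P + 36\right) = \left(-4 + D\right) \left(36 + P\right)$)
$10 R{\left(-4,-1 \right)} = 10 \left(-144 - -4 + 36 \left(-4\right) - -4\right) = 10 \left(-144 + 4 - 144 + 4\right) = 10 \left(-280\right) = -2800$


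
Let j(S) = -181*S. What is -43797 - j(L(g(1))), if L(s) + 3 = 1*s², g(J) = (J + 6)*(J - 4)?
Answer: 35481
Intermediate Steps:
g(J) = (-4 + J)*(6 + J) (g(J) = (6 + J)*(-4 + J) = (-4 + J)*(6 + J))
L(s) = -3 + s² (L(s) = -3 + 1*s² = -3 + s²)
-43797 - j(L(g(1))) = -43797 - (-181)*(-3 + (-24 + 1² + 2*1)²) = -43797 - (-181)*(-3 + (-24 + 1 + 2)²) = -43797 - (-181)*(-3 + (-21)²) = -43797 - (-181)*(-3 + 441) = -43797 - (-181)*438 = -43797 - 1*(-79278) = -43797 + 79278 = 35481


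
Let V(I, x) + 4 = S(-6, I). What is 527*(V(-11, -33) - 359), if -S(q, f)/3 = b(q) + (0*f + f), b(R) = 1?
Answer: -175491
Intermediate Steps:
S(q, f) = -3 - 3*f (S(q, f) = -3*(1 + (0*f + f)) = -3*(1 + (0 + f)) = -3*(1 + f) = -3 - 3*f)
V(I, x) = -7 - 3*I (V(I, x) = -4 + (-3 - 3*I) = -7 - 3*I)
527*(V(-11, -33) - 359) = 527*((-7 - 3*(-11)) - 359) = 527*((-7 + 33) - 359) = 527*(26 - 359) = 527*(-333) = -175491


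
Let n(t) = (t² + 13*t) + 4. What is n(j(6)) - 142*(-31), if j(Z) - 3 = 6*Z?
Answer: 6434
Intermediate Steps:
j(Z) = 3 + 6*Z
n(t) = 4 + t² + 13*t
n(j(6)) - 142*(-31) = (4 + (3 + 6*6)² + 13*(3 + 6*6)) - 142*(-31) = (4 + (3 + 36)² + 13*(3 + 36)) + 4402 = (4 + 39² + 13*39) + 4402 = (4 + 1521 + 507) + 4402 = 2032 + 4402 = 6434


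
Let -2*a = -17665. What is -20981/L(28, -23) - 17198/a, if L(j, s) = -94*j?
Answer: 280099093/46494280 ≈ 6.0244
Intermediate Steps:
a = 17665/2 (a = -½*(-17665) = 17665/2 ≈ 8832.5)
-20981/L(28, -23) - 17198/a = -20981/((-94*28)) - 17198/17665/2 = -20981/(-2632) - 17198*2/17665 = -20981*(-1/2632) - 34396/17665 = 20981/2632 - 34396/17665 = 280099093/46494280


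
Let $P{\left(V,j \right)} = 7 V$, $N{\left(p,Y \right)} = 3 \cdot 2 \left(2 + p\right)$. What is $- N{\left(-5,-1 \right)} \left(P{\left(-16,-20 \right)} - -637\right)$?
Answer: $9450$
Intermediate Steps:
$N{\left(p,Y \right)} = 12 + 6 p$ ($N{\left(p,Y \right)} = 6 \left(2 + p\right) = 12 + 6 p$)
$- N{\left(-5,-1 \right)} \left(P{\left(-16,-20 \right)} - -637\right) = - \left(12 + 6 \left(-5\right)\right) \left(7 \left(-16\right) - -637\right) = - \left(12 - 30\right) \left(-112 + 637\right) = - \left(-18\right) 525 = \left(-1\right) \left(-9450\right) = 9450$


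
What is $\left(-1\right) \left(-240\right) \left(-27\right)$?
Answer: $-6480$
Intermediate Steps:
$\left(-1\right) \left(-240\right) \left(-27\right) = 240 \left(-27\right) = -6480$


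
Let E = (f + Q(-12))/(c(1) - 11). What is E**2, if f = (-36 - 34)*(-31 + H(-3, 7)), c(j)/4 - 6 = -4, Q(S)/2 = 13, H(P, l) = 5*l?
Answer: 64516/9 ≈ 7168.4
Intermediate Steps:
Q(S) = 26 (Q(S) = 2*13 = 26)
c(j) = 8 (c(j) = 24 + 4*(-4) = 24 - 16 = 8)
f = -280 (f = (-36 - 34)*(-31 + 5*7) = -70*(-31 + 35) = -70*4 = -280)
E = 254/3 (E = (-280 + 26)/(8 - 11) = -254/(-3) = -254*(-1/3) = 254/3 ≈ 84.667)
E**2 = (254/3)**2 = 64516/9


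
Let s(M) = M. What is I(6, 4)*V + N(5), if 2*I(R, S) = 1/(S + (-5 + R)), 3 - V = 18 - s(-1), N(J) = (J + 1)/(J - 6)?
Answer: -38/5 ≈ -7.6000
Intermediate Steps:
N(J) = (1 + J)/(-6 + J)
V = -16 (V = 3 - (18 - 1*(-1)) = 3 - (18 + 1) = 3 - 1*19 = 3 - 19 = -16)
I(R, S) = 1/(2*(-5 + R + S)) (I(R, S) = 1/(2*(S + (-5 + R))) = 1/(2*(-5 + R + S)))
I(6, 4)*V + N(5) = (1/(2*(-5 + 6 + 4)))*(-16) + (1 + 5)/(-6 + 5) = ((½)/5)*(-16) + 6/(-1) = ((½)*(⅕))*(-16) - 1*6 = (⅒)*(-16) - 6 = -8/5 - 6 = -38/5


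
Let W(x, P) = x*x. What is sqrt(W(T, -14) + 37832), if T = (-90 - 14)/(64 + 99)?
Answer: 2*sqrt(251292306)/163 ≈ 194.51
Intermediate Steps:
T = -104/163 ≈ -0.63804
W(x, P) = x**2
sqrt(W(T, -14) + 37832) = sqrt((-104/163)**2 + 37832) = sqrt(10816/26569 + 37832) = sqrt(1005169224/26569) = 2*sqrt(251292306)/163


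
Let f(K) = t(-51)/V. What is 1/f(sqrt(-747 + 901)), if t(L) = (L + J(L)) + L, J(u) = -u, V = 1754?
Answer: -1754/51 ≈ -34.392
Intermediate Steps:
t(L) = L (t(L) = (L - L) + L = 0 + L = L)
f(K) = -51/1754
1/f(sqrt(-747 + 901)) = 1/(-51/1754) = -1754/51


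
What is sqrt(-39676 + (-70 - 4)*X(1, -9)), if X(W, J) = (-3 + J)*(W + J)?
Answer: 2*I*sqrt(11695) ≈ 216.29*I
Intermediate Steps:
X(W, J) = (-3 + J)*(J + W)
sqrt(-39676 + (-70 - 4)*X(1, -9)) = sqrt(-39676 + (-70 - 4)*((-9)**2 - 3*(-9) - 3*1 - 9*1)) = sqrt(-39676 - 74*(81 + 27 - 3 - 9)) = sqrt(-39676 - 74*96) = sqrt(-39676 - 7104) = sqrt(-46780) = 2*I*sqrt(11695)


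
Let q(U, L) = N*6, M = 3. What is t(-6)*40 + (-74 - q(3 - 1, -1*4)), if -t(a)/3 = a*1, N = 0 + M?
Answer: 628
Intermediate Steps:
N = 3 (N = 0 + 3 = 3)
t(a) = -3*a
q(U, L) = 18 (q(U, L) = 3*6 = 18)
t(-6)*40 + (-74 - q(3 - 1, -1*4)) = -3*(-6)*40 + (-74 - 1*18) = 18*40 + (-74 - 18) = 720 - 92 = 628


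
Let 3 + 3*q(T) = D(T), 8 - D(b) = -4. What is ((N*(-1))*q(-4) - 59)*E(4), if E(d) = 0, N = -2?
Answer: 0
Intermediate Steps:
D(b) = 12 (D(b) = 8 - 1*(-4) = 8 + 4 = 12)
q(T) = 3 (q(T) = -1 + (⅓)*12 = -1 + 4 = 3)
((N*(-1))*q(-4) - 59)*E(4) = (-2*(-1)*3 - 59)*0 = (2*3 - 59)*0 = (6 - 59)*0 = -53*0 = 0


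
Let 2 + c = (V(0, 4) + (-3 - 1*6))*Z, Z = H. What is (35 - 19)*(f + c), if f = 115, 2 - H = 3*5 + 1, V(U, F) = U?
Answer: 3824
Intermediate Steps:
H = -14 (H = 2 - (3*5 + 1) = 2 - (15 + 1) = 2 - 1*16 = 2 - 16 = -14)
Z = -14
c = 124 (c = -2 + (0 + (-3 - 1*6))*(-14) = -2 + (0 + (-3 - 6))*(-14) = -2 + (0 - 9)*(-14) = -2 - 9*(-14) = -2 + 126 = 124)
(35 - 19)*(f + c) = (35 - 19)*(115 + 124) = 16*239 = 3824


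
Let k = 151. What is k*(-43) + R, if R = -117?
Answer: -6610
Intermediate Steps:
k*(-43) + R = 151*(-43) - 117 = -6493 - 117 = -6610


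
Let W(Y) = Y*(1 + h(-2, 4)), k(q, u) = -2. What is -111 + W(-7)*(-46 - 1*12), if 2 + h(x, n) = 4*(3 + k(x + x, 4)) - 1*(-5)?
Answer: 3137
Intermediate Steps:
h(x, n) = 7 (h(x, n) = -2 + (4*(3 - 2) - 1*(-5)) = -2 + (4*1 + 5) = -2 + (4 + 5) = -2 + 9 = 7)
W(Y) = 8*Y (W(Y) = Y*(1 + 7) = Y*8 = 8*Y)
-111 + W(-7)*(-46 - 1*12) = -111 + (8*(-7))*(-46 - 1*12) = -111 - 56*(-46 - 12) = -111 - 56*(-58) = -111 + 3248 = 3137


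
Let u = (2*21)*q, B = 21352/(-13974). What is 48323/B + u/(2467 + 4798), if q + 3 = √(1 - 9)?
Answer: -144288449673/4562420 + 84*I*√2/7265 ≈ -31625.0 + 0.016352*I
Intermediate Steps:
B = -628/411 (B = 21352*(-1/13974) = -628/411 ≈ -1.5280)
q = -3 + 2*I*√2 (q = -3 + √(1 - 9) = -3 + √(-8) = -3 + 2*I*√2 ≈ -3.0 + 2.8284*I)
u = -126 + 84*I*√2 (u = (2*21)*(-3 + 2*I*√2) = 42*(-3 + 2*I*√2) = -126 + 84*I*√2 ≈ -126.0 + 118.79*I)
48323/B + u/(2467 + 4798) = 48323/(-628/411) + (-126 + 84*I*√2)/(2467 + 4798) = 48323*(-411/628) + (-126 + 84*I*√2)/7265 = -19860753/628 + (-126 + 84*I*√2)*(1/7265) = -19860753/628 + (-126/7265 + 84*I*√2/7265) = -144288449673/4562420 + 84*I*√2/7265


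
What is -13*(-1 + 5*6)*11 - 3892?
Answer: -8039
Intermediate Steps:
-13*(-1 + 5*6)*11 - 3892 = -13*(-1 + 30)*11 - 3892 = -13*29*11 - 3892 = -377*11 - 3892 = -4147 - 3892 = -8039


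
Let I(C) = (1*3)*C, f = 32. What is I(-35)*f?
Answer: -3360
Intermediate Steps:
I(C) = 3*C
I(-35)*f = (3*(-35))*32 = -105*32 = -3360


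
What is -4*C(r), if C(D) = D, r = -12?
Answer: 48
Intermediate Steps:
-4*C(r) = -4*(-12) = 48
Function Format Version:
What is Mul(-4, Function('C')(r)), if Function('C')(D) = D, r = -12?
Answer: 48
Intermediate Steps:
Mul(-4, Function('C')(r)) = Mul(-4, -12) = 48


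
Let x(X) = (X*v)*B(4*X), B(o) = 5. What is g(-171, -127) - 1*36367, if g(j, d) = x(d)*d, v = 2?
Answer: 124923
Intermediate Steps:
x(X) = 10*X (x(X) = (X*2)*5 = (2*X)*5 = 10*X)
g(j, d) = 10*d² (g(j, d) = (10*d)*d = 10*d²)
g(-171, -127) - 1*36367 = 10*(-127)² - 1*36367 = 10*16129 - 36367 = 161290 - 36367 = 124923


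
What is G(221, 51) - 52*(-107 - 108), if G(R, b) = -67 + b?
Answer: 11164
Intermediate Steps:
G(221, 51) - 52*(-107 - 108) = (-67 + 51) - 52*(-107 - 108) = -16 - 52*(-215) = -16 - 1*(-11180) = -16 + 11180 = 11164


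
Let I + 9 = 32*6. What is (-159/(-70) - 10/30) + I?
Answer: 38837/210 ≈ 184.94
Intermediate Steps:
I = 183 (I = -9 + 32*6 = -9 + 192 = 183)
(-159/(-70) - 10/30) + I = (-159/(-70) - 10/30) + 183 = (-159*(-1/70) - 10*1/30) + 183 = (159/70 - 1/3) + 183 = 407/210 + 183 = 38837/210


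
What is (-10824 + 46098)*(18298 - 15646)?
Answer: 93546648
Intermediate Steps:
(-10824 + 46098)*(18298 - 15646) = 35274*2652 = 93546648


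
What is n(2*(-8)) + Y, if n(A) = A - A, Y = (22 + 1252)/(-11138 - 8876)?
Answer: -637/10007 ≈ -0.063655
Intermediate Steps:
Y = -637/10007 (Y = 1274/(-20014) = 1274*(-1/20014) = -637/10007 ≈ -0.063655)
n(A) = 0
n(2*(-8)) + Y = 0 - 637/10007 = -637/10007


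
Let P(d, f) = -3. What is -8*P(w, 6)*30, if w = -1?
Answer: 720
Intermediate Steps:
-8*P(w, 6)*30 = -8*(-3)*30 = 24*30 = 720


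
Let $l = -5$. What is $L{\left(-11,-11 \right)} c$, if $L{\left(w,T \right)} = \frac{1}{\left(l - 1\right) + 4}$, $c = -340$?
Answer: $170$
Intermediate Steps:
$L{\left(w,T \right)} = - \frac{1}{2}$ ($L{\left(w,T \right)} = \frac{1}{\left(-5 - 1\right) + 4} = \frac{1}{-6 + 4} = \frac{1}{-2} = - \frac{1}{2}$)
$L{\left(-11,-11 \right)} c = \left(- \frac{1}{2}\right) \left(-340\right) = 170$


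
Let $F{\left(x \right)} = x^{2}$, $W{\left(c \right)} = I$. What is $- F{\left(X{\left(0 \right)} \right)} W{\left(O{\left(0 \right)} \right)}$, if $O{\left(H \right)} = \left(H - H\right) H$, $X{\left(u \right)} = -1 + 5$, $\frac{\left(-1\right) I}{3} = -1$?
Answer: $-48$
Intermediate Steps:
$I = 3$ ($I = \left(-3\right) \left(-1\right) = 3$)
$X{\left(u \right)} = 4$
$O{\left(H \right)} = 0$ ($O{\left(H \right)} = 0 H = 0$)
$W{\left(c \right)} = 3$
$- F{\left(X{\left(0 \right)} \right)} W{\left(O{\left(0 \right)} \right)} = - 4^{2} \cdot 3 = \left(-1\right) 16 \cdot 3 = \left(-16\right) 3 = -48$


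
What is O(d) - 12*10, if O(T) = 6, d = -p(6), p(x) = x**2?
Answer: -114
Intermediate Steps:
d = -36 (d = -1*6**2 = -1*36 = -36)
O(d) - 12*10 = 6 - 12*10 = 6 - 120 = -114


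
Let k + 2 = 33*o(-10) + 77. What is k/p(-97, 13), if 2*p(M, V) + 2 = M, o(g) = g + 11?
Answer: -24/11 ≈ -2.1818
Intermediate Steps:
o(g) = 11 + g
p(M, V) = -1 + M/2
k = 108 (k = -2 + (33*(11 - 10) + 77) = -2 + (33*1 + 77) = -2 + (33 + 77) = -2 + 110 = 108)
k/p(-97, 13) = 108/(-1 + (½)*(-97)) = 108/(-1 - 97/2) = 108/(-99/2) = 108*(-2/99) = -24/11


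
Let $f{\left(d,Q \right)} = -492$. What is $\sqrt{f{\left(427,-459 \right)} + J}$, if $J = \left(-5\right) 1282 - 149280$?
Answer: $i \sqrt{156182} \approx 395.2 i$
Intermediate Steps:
$J = -155690$ ($J = -6410 - 149280 = -155690$)
$\sqrt{f{\left(427,-459 \right)} + J} = \sqrt{-492 - 155690} = \sqrt{-156182} = i \sqrt{156182}$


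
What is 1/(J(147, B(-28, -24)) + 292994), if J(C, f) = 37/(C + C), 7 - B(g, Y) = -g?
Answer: 294/86140273 ≈ 3.4130e-6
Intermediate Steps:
B(g, Y) = 7 + g (B(g, Y) = 7 - (-1)*g = 7 + g)
J(C, f) = 37/(2*C) (J(C, f) = 37/((2*C)) = 37*(1/(2*C)) = 37/(2*C))
1/(J(147, B(-28, -24)) + 292994) = 1/((37/2)/147 + 292994) = 1/((37/2)*(1/147) + 292994) = 1/(37/294 + 292994) = 1/(86140273/294) = 294/86140273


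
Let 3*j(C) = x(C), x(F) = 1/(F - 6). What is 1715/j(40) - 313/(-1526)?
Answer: 266943493/1526 ≈ 1.7493e+5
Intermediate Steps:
x(F) = 1/(-6 + F)
j(C) = 1/(3*(-6 + C))
1715/j(40) - 313/(-1526) = 1715/((1/(3*(-6 + 40)))) - 313/(-1526) = 1715/(((1/3)/34)) - 313*(-1/1526) = 1715/(((1/3)*(1/34))) + 313/1526 = 1715/(1/102) + 313/1526 = 1715*102 + 313/1526 = 174930 + 313/1526 = 266943493/1526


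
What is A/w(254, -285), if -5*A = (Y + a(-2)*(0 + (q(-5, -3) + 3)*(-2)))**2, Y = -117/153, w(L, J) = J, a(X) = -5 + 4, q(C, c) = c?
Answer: 169/411825 ≈ 0.00041037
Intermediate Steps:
a(X) = -1
Y = -13/17 (Y = -117*1/153 = -13/17 ≈ -0.76471)
A = -169/1445 (A = -(-13/17 - (0 + (-3 + 3)*(-2)))**2/5 = -(-13/17 - (0 + 0*(-2)))**2/5 = -(-13/17 - (0 + 0))**2/5 = -(-13/17 - 1*0)**2/5 = -(-13/17 + 0)**2/5 = -(-13/17)**2/5 = -1/5*169/289 = -169/1445 ≈ -0.11696)
A/w(254, -285) = -169/1445/(-285) = -169/1445*(-1/285) = 169/411825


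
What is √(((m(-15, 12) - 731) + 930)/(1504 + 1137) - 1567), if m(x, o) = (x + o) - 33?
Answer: 2*I*√2732302011/2641 ≈ 39.585*I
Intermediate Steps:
m(x, o) = -33 + o + x (m(x, o) = (o + x) - 33 = -33 + o + x)
√(((m(-15, 12) - 731) + 930)/(1504 + 1137) - 1567) = √((((-33 + 12 - 15) - 731) + 930)/(1504 + 1137) - 1567) = √(((-36 - 731) + 930)/2641 - 1567) = √((-767 + 930)*(1/2641) - 1567) = √(163*(1/2641) - 1567) = √(163/2641 - 1567) = √(-4138284/2641) = 2*I*√2732302011/2641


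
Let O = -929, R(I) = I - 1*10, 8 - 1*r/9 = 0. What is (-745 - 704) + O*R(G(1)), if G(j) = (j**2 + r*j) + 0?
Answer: -59976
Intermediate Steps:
r = 72 (r = 72 - 9*0 = 72 + 0 = 72)
G(j) = j**2 + 72*j (G(j) = (j**2 + 72*j) + 0 = j**2 + 72*j)
R(I) = -10 + I (R(I) = I - 10 = -10 + I)
(-745 - 704) + O*R(G(1)) = (-745 - 704) - 929*(-10 + 1*(72 + 1)) = -1449 - 929*(-10 + 1*73) = -1449 - 929*(-10 + 73) = -1449 - 929*63 = -1449 - 58527 = -59976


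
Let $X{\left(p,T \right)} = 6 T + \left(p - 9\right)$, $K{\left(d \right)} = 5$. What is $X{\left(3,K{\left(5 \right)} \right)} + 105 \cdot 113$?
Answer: $11889$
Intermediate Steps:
$X{\left(p,T \right)} = -9 + p + 6 T$ ($X{\left(p,T \right)} = 6 T + \left(-9 + p\right) = -9 + p + 6 T$)
$X{\left(3,K{\left(5 \right)} \right)} + 105 \cdot 113 = \left(-9 + 3 + 6 \cdot 5\right) + 105 \cdot 113 = \left(-9 + 3 + 30\right) + 11865 = 24 + 11865 = 11889$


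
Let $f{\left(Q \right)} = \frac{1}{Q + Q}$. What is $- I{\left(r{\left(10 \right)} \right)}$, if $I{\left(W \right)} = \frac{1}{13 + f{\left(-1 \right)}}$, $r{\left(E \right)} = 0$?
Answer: $- \frac{2}{25} \approx -0.08$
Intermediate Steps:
$f{\left(Q \right)} = \frac{1}{2 Q}$
$I{\left(W \right)} = \frac{2}{25}$ ($I{\left(W \right)} = \frac{1}{13 + \frac{1}{2 \left(-1\right)}} = \frac{1}{13 + \frac{1}{2} \left(-1\right)} = \frac{1}{13 - \frac{1}{2}} = \frac{1}{\frac{25}{2}} = \frac{2}{25}$)
$- I{\left(r{\left(10 \right)} \right)} = \left(-1\right) \frac{2}{25} = - \frac{2}{25}$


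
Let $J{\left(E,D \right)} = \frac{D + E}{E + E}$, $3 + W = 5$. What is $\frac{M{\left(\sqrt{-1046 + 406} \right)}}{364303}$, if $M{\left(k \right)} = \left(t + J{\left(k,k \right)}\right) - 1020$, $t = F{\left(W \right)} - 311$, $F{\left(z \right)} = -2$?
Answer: $- \frac{1332}{364303} \approx -0.0036563$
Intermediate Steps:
$W = 2$ ($W = -3 + 5 = 2$)
$t = -313$ ($t = -2 - 311 = -313$)
$J{\left(E,D \right)} = \frac{D + E}{2 E}$
$M{\left(k \right)} = -1332$ ($M{\left(k \right)} = \left(-313 + \frac{k + k}{2 k}\right) - 1020 = \left(-313 + \frac{2 k}{2 k}\right) - 1020 = \left(-313 + 1\right) - 1020 = -312 - 1020 = -1332$)
$\frac{M{\left(\sqrt{-1046 + 406} \right)}}{364303} = - \frac{1332}{364303}$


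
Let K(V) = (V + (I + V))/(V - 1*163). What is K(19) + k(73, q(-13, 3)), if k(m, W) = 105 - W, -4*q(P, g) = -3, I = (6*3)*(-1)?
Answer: 937/9 ≈ 104.11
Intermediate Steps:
I = -18 (I = 18*(-1) = -18)
q(P, g) = ¾ (q(P, g) = -¼*(-3) = ¾)
K(V) = (-18 + 2*V)/(-163 + V) (K(V) = (V + (-18 + V))/(V - 1*163) = (-18 + 2*V)/(V - 163) = (-18 + 2*V)/(-163 + V))
K(19) + k(73, q(-13, 3)) = 2*(-9 + 19)/(-163 + 19) + (105 - 1*¾) = 2*10/(-144) + (105 - ¾) = 2*(-1/144)*10 + 417/4 = -5/36 + 417/4 = 937/9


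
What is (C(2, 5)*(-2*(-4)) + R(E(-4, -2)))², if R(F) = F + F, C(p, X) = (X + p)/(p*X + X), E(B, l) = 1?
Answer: 7396/225 ≈ 32.871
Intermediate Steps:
C(p, X) = (X + p)/(X + X*p) (C(p, X) = (X + p)/(X*p + X) = (X + p)/(X + X*p))
R(F) = 2*F
(C(2, 5)*(-2*(-4)) + R(E(-4, -2)))² = (((5 + 2)/(5*(1 + 2)))*(-2*(-4)) + 2*1)² = (((⅕)*7/3)*8 + 2)² = (((⅕)*(⅓)*7)*8 + 2)² = ((7/15)*8 + 2)² = (56/15 + 2)² = (86/15)² = 7396/225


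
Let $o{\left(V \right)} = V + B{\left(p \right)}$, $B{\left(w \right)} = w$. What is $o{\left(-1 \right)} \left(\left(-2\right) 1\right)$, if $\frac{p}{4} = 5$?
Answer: $-38$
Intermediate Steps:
$p = 20$ ($p = 4 \cdot 5 = 20$)
$o{\left(V \right)} = 20 + V$ ($o{\left(V \right)} = V + 20 = 20 + V$)
$o{\left(-1 \right)} \left(\left(-2\right) 1\right) = \left(20 - 1\right) \left(\left(-2\right) 1\right) = 19 \left(-2\right) = -38$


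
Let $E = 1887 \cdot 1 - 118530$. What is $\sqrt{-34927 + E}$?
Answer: $i \sqrt{151570} \approx 389.32 i$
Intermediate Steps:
$E = -116643$ ($E = 1887 - 118530 = -116643$)
$\sqrt{-34927 + E} = \sqrt{-34927 - 116643} = \sqrt{-151570} = i \sqrt{151570}$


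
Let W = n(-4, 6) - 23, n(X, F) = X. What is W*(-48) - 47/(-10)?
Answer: 13007/10 ≈ 1300.7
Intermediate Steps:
W = -27 (W = -4 - 23 = -27)
W*(-48) - 47/(-10) = -27*(-48) - 47/(-10) = 1296 - 47*(-⅒) = 1296 + 47/10 = 13007/10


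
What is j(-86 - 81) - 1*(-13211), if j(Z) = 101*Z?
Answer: -3656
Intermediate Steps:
j(-86 - 81) - 1*(-13211) = 101*(-86 - 81) - 1*(-13211) = 101*(-167) + 13211 = -16867 + 13211 = -3656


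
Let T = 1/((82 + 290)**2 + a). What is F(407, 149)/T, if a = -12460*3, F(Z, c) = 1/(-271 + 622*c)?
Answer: 101004/92407 ≈ 1.0930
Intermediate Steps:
a = -37380
T = 1/101004 (T = 1/((82 + 290)**2 - 37380) = 1/(372**2 - 37380) = 1/(138384 - 37380) = 1/101004 ≈ 9.9006e-6)
F(407, 149)/T = 1/((-271 + 622*149)*(1/101004)) = 101004/(-271 + 92678) = 101004/92407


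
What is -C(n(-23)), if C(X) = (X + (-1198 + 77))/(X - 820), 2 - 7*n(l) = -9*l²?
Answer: -3084/977 ≈ -3.1566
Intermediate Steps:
n(l) = 2/7 + 9*l²/7 (n(l) = 2/7 - (-9)*l²/7 = 2/7 + 9*l²/7)
C(X) = (-1121 + X)/(-820 + X) (C(X) = (X - 1121)/(-820 + X) = (-1121 + X)/(-820 + X))
-C(n(-23)) = -(-1121 + (2/7 + (9/7)*(-23)²))/(-820 + (2/7 + (9/7)*(-23)²)) = -(-1121 + (2/7 + (9/7)*529))/(-820 + (2/7 + (9/7)*529)) = -(-1121 + (2/7 + 4761/7))/(-820 + (2/7 + 4761/7)) = -(-1121 + 4763/7)/(-820 + 4763/7) = -(-3084)/((-977/7)*7) = -(-7)*(-3084)/(977*7) = -1*3084/977 = -3084/977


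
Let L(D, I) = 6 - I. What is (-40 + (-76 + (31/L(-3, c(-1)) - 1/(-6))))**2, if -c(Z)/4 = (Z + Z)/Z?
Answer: 5692996/441 ≈ 12909.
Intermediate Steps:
c(Z) = -8 (c(Z) = -4*(Z + Z)/Z = -4*2*Z/Z = -4*2 = -8)
(-40 + (-76 + (31/L(-3, c(-1)) - 1/(-6))))**2 = (-40 + (-76 + (31/(6 - 1*(-8)) - 1/(-6))))**2 = (-40 + (-76 + (31/(6 + 8) - 1*(-1/6))))**2 = (-40 + (-76 + (31/14 + 1/6)))**2 = (-40 + (-76 + 50/21))**2 = (-40 - 1546/21)**2 = (-2386/21)**2 = 5692996/441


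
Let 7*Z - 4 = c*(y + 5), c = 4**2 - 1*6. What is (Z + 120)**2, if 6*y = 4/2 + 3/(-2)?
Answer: 588289/36 ≈ 16341.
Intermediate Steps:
y = 1/12 (y = (4/2 + 3/(-2))/6 = (4*(1/2) + 3*(-1/2))/6 = (2 - 3/2)/6 = (1/6)*(1/2) = 1/12 ≈ 0.083333)
c = 10 (c = 16 - 6 = 10)
Z = 47/6 (Z = 4/7 + (10*(1/12 + 5))/7 = 4/7 + (10*(61/12))/7 = 4/7 + (1/7)*(305/6) = 4/7 + 305/42 = 47/6 ≈ 7.8333)
(Z + 120)**2 = (47/6 + 120)**2 = (767/6)**2 = 588289/36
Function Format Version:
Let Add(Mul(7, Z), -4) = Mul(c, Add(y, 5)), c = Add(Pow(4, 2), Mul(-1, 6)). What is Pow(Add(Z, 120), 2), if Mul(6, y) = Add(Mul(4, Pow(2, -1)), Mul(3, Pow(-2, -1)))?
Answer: Rational(588289, 36) ≈ 16341.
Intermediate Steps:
y = Rational(1, 12) (y = Mul(Rational(1, 6), Add(Mul(4, Pow(2, -1)), Mul(3, Pow(-2, -1)))) = Mul(Rational(1, 6), Add(Mul(4, Rational(1, 2)), Mul(3, Rational(-1, 2)))) = Mul(Rational(1, 6), Add(2, Rational(-3, 2))) = Mul(Rational(1, 6), Rational(1, 2)) = Rational(1, 12) ≈ 0.083333)
c = 10 (c = Add(16, -6) = 10)
Z = Rational(47, 6) (Z = Add(Rational(4, 7), Mul(Rational(1, 7), Mul(10, Add(Rational(1, 12), 5)))) = Add(Rational(4, 7), Mul(Rational(1, 7), Mul(10, Rational(61, 12)))) = Add(Rational(4, 7), Mul(Rational(1, 7), Rational(305, 6))) = Add(Rational(4, 7), Rational(305, 42)) = Rational(47, 6) ≈ 7.8333)
Pow(Add(Z, 120), 2) = Pow(Add(Rational(47, 6), 120), 2) = Pow(Rational(767, 6), 2) = Rational(588289, 36)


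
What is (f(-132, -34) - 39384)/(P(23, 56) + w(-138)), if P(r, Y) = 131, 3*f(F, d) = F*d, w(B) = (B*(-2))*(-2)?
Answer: 37888/421 ≈ 89.995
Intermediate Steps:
w(B) = 4*B (w(B) = -2*B*(-2) = 4*B)
f(F, d) = F*d/3 (f(F, d) = (F*d)/3 = F*d/3)
(f(-132, -34) - 39384)/(P(23, 56) + w(-138)) = ((1/3)*(-132)*(-34) - 39384)/(131 + 4*(-138)) = (1496 - 39384)/(131 - 552) = -37888/(-421) = -37888*(-1/421) = 37888/421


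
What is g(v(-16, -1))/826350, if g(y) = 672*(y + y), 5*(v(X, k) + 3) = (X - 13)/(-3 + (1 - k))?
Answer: 448/98375 ≈ 0.0045540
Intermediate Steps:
v(X, k) = -3 + (-13 + X)/(5*(-2 - k)) (v(X, k) = -3 + ((X - 13)/(-3 + (1 - k)))/5 = -3 + ((-13 + X)/(-2 - k))/5 = -3 + (-13 + X)/(5*(-2 - k)))
g(y) = 1344*y (g(y) = 672*(2*y) = 1344*y)
g(v(-16, -1))/826350 = (1344*((-17 - 1*(-16) - 15*(-1))/(5*(2 - 1))))/826350 = (1344*((1/5)*(-17 + 16 + 15)/1))*(1/826350) = (1344*((1/5)*1*14))*(1/826350) = (1344*(14/5))*(1/826350) = (18816/5)*(1/826350) = 448/98375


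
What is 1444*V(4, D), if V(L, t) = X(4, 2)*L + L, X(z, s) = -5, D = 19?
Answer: -23104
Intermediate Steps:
V(L, t) = -4*L (V(L, t) = -5*L + L = -4*L)
1444*V(4, D) = 1444*(-4*4) = 1444*(-16) = -23104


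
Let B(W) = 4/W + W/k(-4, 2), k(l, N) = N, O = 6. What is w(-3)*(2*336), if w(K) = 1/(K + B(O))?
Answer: 1008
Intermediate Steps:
B(W) = W/2 + 4/W (B(W) = 4/W + W/2 = W/2 + 4/W)
w(K) = 1/(11/3 + K) (w(K) = 1/(K + ((½)*6 + 4/6)) = 1/(K + (3 + 4*(⅙))) = 1/(K + (3 + ⅔)) = 1/(K + 11/3) = 1/(11/3 + K))
w(-3)*(2*336) = (3/(11 + 3*(-3)))*(2*336) = (3/(11 - 9))*672 = (3/2)*672 = 1008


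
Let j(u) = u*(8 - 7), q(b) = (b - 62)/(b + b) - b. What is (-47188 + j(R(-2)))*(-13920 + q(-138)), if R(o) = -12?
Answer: 44882857600/69 ≈ 6.5048e+8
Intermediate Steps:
q(b) = -b + (-62 + b)/(2*b) (q(b) = (-62 + b)/((2*b)) - b = (-62 + b)*(1/(2*b)) - b = (-62 + b)/(2*b) - b = -b + (-62 + b)/(2*b))
j(u) = u (j(u) = u*1 = u)
(-47188 + j(R(-2)))*(-13920 + q(-138)) = (-47188 - 12)*(-13920 + (½ - 1*(-138) - 31/(-138))) = -47200*(-13920 + (½ + 138 - 31*(-1/138))) = -47200*(-13920 + (½ + 138 + 31/138)) = -47200*(-13920 + 9572/69) = -47200*(-950908/69) = 44882857600/69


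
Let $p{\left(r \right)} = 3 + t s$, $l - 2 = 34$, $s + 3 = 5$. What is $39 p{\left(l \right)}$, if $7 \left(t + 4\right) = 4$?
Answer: $- \frac{1053}{7} \approx -150.43$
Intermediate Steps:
$t = - \frac{24}{7}$ ($t = -4 + \frac{1}{7} \cdot 4 = -4 + \frac{4}{7} = - \frac{24}{7} \approx -3.4286$)
$s = 2$ ($s = -3 + 5 = 2$)
$l = 36$ ($l = 2 + 34 = 36$)
$p{\left(r \right)} = - \frac{27}{7}$ ($p{\left(r \right)} = 3 - \frac{48}{7} = - \frac{27}{7}$)
$39 p{\left(l \right)} = 39 \left(- \frac{27}{7}\right) = - \frac{1053}{7}$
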